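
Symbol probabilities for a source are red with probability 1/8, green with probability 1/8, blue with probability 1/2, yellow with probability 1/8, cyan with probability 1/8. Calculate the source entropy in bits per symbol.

2 bits

Each probability is a power of 1/2, so log₂(1/p) is an integer.
H = Σ p·log₂(1/p) = 1/8·3 + 1/8·3 + 1/2·1 + 1/8·3 + 1/8·3 = 2 bits.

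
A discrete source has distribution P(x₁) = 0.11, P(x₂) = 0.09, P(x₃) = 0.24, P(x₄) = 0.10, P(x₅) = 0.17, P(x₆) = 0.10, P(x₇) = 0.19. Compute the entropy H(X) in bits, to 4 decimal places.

2.7113 bits

H = −Σ pᵢ log₂ pᵢ.
−0.11·log₂(0.11) = 0.3503
−0.09·log₂(0.09) = 0.3127
−0.24·log₂(0.24) = 0.4941
−0.10·log₂(0.10) = 0.3322
−0.17·log₂(0.17) = 0.4346
−0.10·log₂(0.10) = 0.3322
−0.19·log₂(0.19) = 0.4552
Sum ≈ 2.7113 → 2.7113 bits.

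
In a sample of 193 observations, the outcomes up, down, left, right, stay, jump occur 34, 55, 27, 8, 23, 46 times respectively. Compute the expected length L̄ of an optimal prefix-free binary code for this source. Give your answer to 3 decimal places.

2.461 bits/symbol

Probabilities are the counts divided by 193.
Repeatedly combine the two least-probable nodes; the expected code length is the sum of the merged weights.
merge 8/193 + 23/193 → 31/193
merge 27/193 + 31/193 → 58/193
merge 34/193 + 46/193 → 80/193
merge 55/193 + 58/193 → 113/193
merge 80/193 + 113/193 → 1
L = 31/193 + 58/193 + 80/193 + 113/193 + 1 = 475/193 ≈ 2.461 bits/symbol.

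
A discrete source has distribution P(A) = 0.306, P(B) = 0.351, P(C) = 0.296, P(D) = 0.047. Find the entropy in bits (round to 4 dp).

H = −Σ pᵢ log₂ pᵢ.
−0.306·log₂(0.306) = 0.5228
−0.351·log₂(0.351) = 0.5302
−0.296·log₂(0.296) = 0.5199
−0.047·log₂(0.047) = 0.2073
Sum ≈ 1.7801 → 1.7801 bits.

1.7801 bits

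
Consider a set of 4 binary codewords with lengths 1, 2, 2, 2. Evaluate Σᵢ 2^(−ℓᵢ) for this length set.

1.25

With common denominator 2^2 = 4: Σ 2^(−ℓᵢ) = 2/4 + 1/4 + 1/4 + 1/4 = 5/4 = 1.25.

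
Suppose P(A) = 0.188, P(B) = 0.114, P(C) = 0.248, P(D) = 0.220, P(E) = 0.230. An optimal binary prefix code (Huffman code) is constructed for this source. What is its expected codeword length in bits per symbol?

Repeatedly combine the two least-probable nodes; the expected code length is the sum of the merged weights.
merge 57/500 + 47/250 → 151/500
merge 11/50 + 23/100 → 9/20
merge 31/125 + 151/500 → 11/20
merge 9/20 + 11/20 → 1
L = 151/500 + 9/20 + 11/20 + 1 = 1151/500 = 2.302 bits/symbol.

2.302 bits/symbol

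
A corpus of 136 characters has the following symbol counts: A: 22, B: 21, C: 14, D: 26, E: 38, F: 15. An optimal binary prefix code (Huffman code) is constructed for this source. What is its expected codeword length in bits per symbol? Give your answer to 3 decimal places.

2.529 bits/symbol

Probabilities are the counts divided by 136.
Repeatedly combine the two least-probable nodes; the expected code length is the sum of the merged weights.
merge 7/68 + 15/136 → 29/136
merge 21/136 + 11/68 → 43/136
merge 13/68 + 29/136 → 55/136
merge 19/68 + 43/136 → 81/136
merge 55/136 + 81/136 → 1
L = 29/136 + 43/136 + 55/136 + 81/136 + 1 = 43/17 ≈ 2.529 bits/symbol.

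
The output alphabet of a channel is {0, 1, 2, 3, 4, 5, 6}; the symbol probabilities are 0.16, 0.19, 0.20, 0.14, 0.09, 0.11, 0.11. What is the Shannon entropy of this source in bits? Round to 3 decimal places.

2.753 bits

H = −Σ pᵢ log₂ pᵢ.
−0.16·log₂(0.16) = 0.4230
−0.19·log₂(0.19) = 0.4552
−0.20·log₂(0.20) = 0.4644
−0.14·log₂(0.14) = 0.3971
−0.09·log₂(0.09) = 0.3127
−0.11·log₂(0.11) = 0.3503
−0.11·log₂(0.11) = 0.3503
Sum ≈ 2.7530 → 2.753 bits.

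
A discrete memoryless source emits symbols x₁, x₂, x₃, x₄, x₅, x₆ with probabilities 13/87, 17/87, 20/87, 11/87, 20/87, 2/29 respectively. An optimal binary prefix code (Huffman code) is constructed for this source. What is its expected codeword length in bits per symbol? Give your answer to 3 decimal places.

2.540 bits/symbol

Repeatedly combine the two least-probable nodes; the expected code length is the sum of the merged weights.
merge 2/29 + 11/87 → 17/87
merge 13/87 + 17/87 → 10/29
merge 17/87 + 20/87 → 37/87
merge 20/87 + 10/29 → 50/87
merge 37/87 + 50/87 → 1
L = 17/87 + 10/29 + 37/87 + 50/87 + 1 = 221/87 ≈ 2.540 bits/symbol.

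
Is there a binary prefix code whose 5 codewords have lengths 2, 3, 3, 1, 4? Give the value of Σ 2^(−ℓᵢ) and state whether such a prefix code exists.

With common denominator 2^4 = 16: Σ 2^(−ℓᵢ) = 4/16 + 2/16 + 2/16 + 8/16 + 1/16 = 17/16 = 1.0625.
Kraft's inequality requires Σ ≤ 1; here Σ = 1.0625 > 1, so no such prefix code exists.

1.0625; no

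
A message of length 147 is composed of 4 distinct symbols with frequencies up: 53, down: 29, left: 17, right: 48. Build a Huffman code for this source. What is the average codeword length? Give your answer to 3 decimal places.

Probabilities are the counts divided by 147.
Repeatedly combine the two least-probable nodes; the expected code length is the sum of the merged weights.
merge 17/147 + 29/147 → 46/147
merge 46/147 + 16/49 → 94/147
merge 53/147 + 94/147 → 1
L = 46/147 + 94/147 + 1 = 41/21 ≈ 1.952 bits/symbol.

1.952 bits/symbol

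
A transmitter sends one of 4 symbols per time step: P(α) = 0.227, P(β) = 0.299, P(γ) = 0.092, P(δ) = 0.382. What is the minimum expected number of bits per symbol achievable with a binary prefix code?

Repeatedly combine the two least-probable nodes; the expected code length is the sum of the merged weights.
merge 23/250 + 227/1000 → 319/1000
merge 299/1000 + 319/1000 → 309/500
merge 191/500 + 309/500 → 1
L = 319/1000 + 309/500 + 1 = 1937/1000 = 1.937 bits/symbol.

1.937 bits/symbol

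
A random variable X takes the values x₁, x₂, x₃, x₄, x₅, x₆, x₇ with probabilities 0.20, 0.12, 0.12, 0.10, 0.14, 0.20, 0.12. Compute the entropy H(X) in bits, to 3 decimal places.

2.759 bits

H = −Σ pᵢ log₂ pᵢ.
−0.20·log₂(0.20) = 0.4644
−0.12·log₂(0.12) = 0.3671
−0.12·log₂(0.12) = 0.3671
−0.10·log₂(0.10) = 0.3322
−0.14·log₂(0.14) = 0.3971
−0.20·log₂(0.20) = 0.4644
−0.12·log₂(0.12) = 0.3671
Sum ≈ 2.7593 → 2.759 bits.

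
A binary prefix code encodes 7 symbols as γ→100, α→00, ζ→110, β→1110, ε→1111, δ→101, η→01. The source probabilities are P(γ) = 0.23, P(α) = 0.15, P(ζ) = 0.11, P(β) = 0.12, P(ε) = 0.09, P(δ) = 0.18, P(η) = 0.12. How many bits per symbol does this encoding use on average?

2.94 bits/symbol

L̄ = Σ pᵢ·ℓᵢ = 0.23·3 + 0.15·2 + 0.11·3 + 0.12·4 + 0.09·4 + 0.18·3 + 0.12·2 = 2.94 bits/symbol.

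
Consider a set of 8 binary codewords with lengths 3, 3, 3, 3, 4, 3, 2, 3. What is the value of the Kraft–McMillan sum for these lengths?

With common denominator 2^4 = 16: Σ 2^(−ℓᵢ) = 2/16 + 2/16 + 2/16 + 2/16 + 1/16 + 2/16 + 4/16 + 2/16 = 17/16 = 1.0625.

1.0625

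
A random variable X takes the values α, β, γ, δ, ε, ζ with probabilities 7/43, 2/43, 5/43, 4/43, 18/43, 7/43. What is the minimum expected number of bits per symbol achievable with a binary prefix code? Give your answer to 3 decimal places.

2.302 bits/symbol

Repeatedly combine the two least-probable nodes; the expected code length is the sum of the merged weights.
merge 2/43 + 4/43 → 6/43
merge 5/43 + 6/43 → 11/43
merge 7/43 + 7/43 → 14/43
merge 11/43 + 14/43 → 25/43
merge 18/43 + 25/43 → 1
L = 6/43 + 11/43 + 14/43 + 25/43 + 1 = 99/43 ≈ 2.302 bits/symbol.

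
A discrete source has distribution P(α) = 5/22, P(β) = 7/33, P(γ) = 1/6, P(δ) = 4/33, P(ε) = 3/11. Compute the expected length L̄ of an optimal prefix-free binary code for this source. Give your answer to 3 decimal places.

2.288 bits/symbol

Repeatedly combine the two least-probable nodes; the expected code length is the sum of the merged weights.
merge 4/33 + 1/6 → 19/66
merge 7/33 + 5/22 → 29/66
merge 3/11 + 19/66 → 37/66
merge 29/66 + 37/66 → 1
L = 19/66 + 29/66 + 37/66 + 1 = 151/66 ≈ 2.288 bits/symbol.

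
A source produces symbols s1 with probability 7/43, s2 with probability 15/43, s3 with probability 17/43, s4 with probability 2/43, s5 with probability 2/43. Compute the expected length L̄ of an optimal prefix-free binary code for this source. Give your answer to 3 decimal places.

1.953 bits/symbol

Repeatedly combine the two least-probable nodes; the expected code length is the sum of the merged weights.
merge 2/43 + 2/43 → 4/43
merge 4/43 + 7/43 → 11/43
merge 11/43 + 15/43 → 26/43
merge 17/43 + 26/43 → 1
L = 4/43 + 11/43 + 26/43 + 1 = 84/43 ≈ 1.953 bits/symbol.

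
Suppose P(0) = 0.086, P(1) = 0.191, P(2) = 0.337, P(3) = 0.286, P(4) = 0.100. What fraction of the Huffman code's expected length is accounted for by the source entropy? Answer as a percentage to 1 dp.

97.8%

Entropy H = −Σ p log₂ p ≈ 2.1381 bits.
Huffman merges: 43/500+1/10→93/500; 93/500+191/1000→377/1000; 143/500+337/1000→623/1000; 377/1000+623/1000→1. L = 1093/500 ≈ 2.1860.
Efficiency = H/L = 2.1381/2.1860 = 97.8%.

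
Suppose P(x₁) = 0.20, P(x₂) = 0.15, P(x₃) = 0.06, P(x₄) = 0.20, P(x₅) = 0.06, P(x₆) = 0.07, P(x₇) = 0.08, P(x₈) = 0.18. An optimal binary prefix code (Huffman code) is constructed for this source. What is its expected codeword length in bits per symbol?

2.87 bits/symbol

Repeatedly combine the two least-probable nodes; the expected code length is the sum of the merged weights.
merge 3/50 + 3/50 → 3/25
merge 7/100 + 2/25 → 3/20
merge 3/25 + 3/20 → 27/100
merge 3/20 + 9/50 → 33/100
merge 1/5 + 1/5 → 2/5
merge 27/100 + 33/100 → 3/5
merge 2/5 + 3/5 → 1
L = 3/25 + 3/20 + 27/100 + 33/100 + 2/5 + 3/5 + 1 = 287/100 = 2.87 bits/symbol.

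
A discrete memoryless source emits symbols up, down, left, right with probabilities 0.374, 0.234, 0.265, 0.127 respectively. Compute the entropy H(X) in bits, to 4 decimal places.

H = −Σ pᵢ log₂ pᵢ.
−0.374·log₂(0.374) = 0.5307
−0.234·log₂(0.234) = 0.4903
−0.265·log₂(0.265) = 0.5077
−0.127·log₂(0.127) = 0.3781
Sum ≈ 1.9068 → 1.9068 bits.

1.9068 bits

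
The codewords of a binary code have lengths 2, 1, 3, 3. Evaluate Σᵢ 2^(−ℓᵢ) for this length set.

With common denominator 2^3 = 8: Σ 2^(−ℓᵢ) = 2/8 + 4/8 + 1/8 + 1/8 = 8/8 = 1.

1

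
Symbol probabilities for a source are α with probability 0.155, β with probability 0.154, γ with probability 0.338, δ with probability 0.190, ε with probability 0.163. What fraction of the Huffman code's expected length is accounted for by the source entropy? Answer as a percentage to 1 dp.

97.2%

Entropy H = −Σ p log₂ p ≈ 2.2433 bits.
Huffman merges: 77/500+31/200→309/1000; 163/1000+19/100→353/1000; 309/1000+169/500→647/1000; 353/1000+647/1000→1. L = 2309/1000 ≈ 2.3090.
Efficiency = H/L = 2.2433/2.3090 = 97.2%.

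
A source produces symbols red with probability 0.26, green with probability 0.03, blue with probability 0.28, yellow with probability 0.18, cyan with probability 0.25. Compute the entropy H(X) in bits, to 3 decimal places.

H = −Σ pᵢ log₂ pᵢ.
−0.26·log₂(0.26) = 0.5053
−0.03·log₂(0.03) = 0.1518
−0.28·log₂(0.28) = 0.5142
−0.18·log₂(0.18) = 0.4453
−0.25·log₂(0.25) = 0.5000
Sum ≈ 2.1166 → 2.117 bits.

2.117 bits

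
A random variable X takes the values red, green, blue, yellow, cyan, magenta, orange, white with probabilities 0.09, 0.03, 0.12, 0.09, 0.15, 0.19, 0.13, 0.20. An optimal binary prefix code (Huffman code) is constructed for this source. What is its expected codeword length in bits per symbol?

2.92 bits/symbol

Repeatedly combine the two least-probable nodes; the expected code length is the sum of the merged weights.
merge 3/100 + 9/100 → 3/25
merge 9/100 + 3/25 → 21/100
merge 3/25 + 13/100 → 1/4
merge 3/20 + 19/100 → 17/50
merge 1/5 + 21/100 → 41/100
merge 1/4 + 17/50 → 59/100
merge 41/100 + 59/100 → 1
L = 3/25 + 21/100 + 1/4 + 17/50 + 41/100 + 59/100 + 1 = 73/25 = 2.92 bits/symbol.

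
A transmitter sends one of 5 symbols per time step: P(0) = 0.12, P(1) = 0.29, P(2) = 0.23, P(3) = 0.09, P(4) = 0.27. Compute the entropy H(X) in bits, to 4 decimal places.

H = −Σ pᵢ log₂ pᵢ.
−0.12·log₂(0.12) = 0.3671
−0.29·log₂(0.29) = 0.5179
−0.23·log₂(0.23) = 0.4877
−0.09·log₂(0.09) = 0.3127
−0.27·log₂(0.27) = 0.5100
Sum ≈ 2.1953 → 2.1953 bits.

2.1953 bits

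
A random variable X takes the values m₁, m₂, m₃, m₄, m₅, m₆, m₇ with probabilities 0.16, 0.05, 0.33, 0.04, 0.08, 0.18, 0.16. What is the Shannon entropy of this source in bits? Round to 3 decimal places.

2.513 bits

H = −Σ pᵢ log₂ pᵢ.
−0.16·log₂(0.16) = 0.4230
−0.05·log₂(0.05) = 0.2161
−0.33·log₂(0.33) = 0.5278
−0.04·log₂(0.04) = 0.1858
−0.08·log₂(0.08) = 0.2915
−0.18·log₂(0.18) = 0.4453
−0.16·log₂(0.16) = 0.4230
Sum ≈ 2.5125 → 2.513 bits.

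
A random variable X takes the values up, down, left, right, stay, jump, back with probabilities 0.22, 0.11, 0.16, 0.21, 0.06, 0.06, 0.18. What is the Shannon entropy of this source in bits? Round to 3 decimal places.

H = −Σ pᵢ log₂ pᵢ.
−0.22·log₂(0.22) = 0.4806
−0.11·log₂(0.11) = 0.3503
−0.16·log₂(0.16) = 0.4230
−0.21·log₂(0.21) = 0.4728
−0.06·log₂(0.06) = 0.2435
−0.06·log₂(0.06) = 0.2435
−0.18·log₂(0.18) = 0.4453
Sum ≈ 2.6591 → 2.659 bits.

2.659 bits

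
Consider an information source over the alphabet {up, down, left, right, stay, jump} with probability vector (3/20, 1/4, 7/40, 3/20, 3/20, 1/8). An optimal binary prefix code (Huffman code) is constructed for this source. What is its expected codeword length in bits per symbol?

2.575 bits/symbol

Repeatedly combine the two least-probable nodes; the expected code length is the sum of the merged weights.
merge 1/8 + 3/20 → 11/40
merge 3/20 + 3/20 → 3/10
merge 7/40 + 1/4 → 17/40
merge 11/40 + 3/10 → 23/40
merge 17/40 + 23/40 → 1
L = 11/40 + 3/10 + 17/40 + 23/40 + 1 = 103/40 = 2.575 bits/symbol.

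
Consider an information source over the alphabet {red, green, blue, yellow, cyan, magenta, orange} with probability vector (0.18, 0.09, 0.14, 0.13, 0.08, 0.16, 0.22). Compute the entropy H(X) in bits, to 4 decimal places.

2.7328 bits

H = −Σ pᵢ log₂ pᵢ.
−0.18·log₂(0.18) = 0.4453
−0.09·log₂(0.09) = 0.3127
−0.14·log₂(0.14) = 0.3971
−0.13·log₂(0.13) = 0.3826
−0.08·log₂(0.08) = 0.2915
−0.16·log₂(0.16) = 0.4230
−0.22·log₂(0.22) = 0.4806
Sum ≈ 2.7328 → 2.7328 bits.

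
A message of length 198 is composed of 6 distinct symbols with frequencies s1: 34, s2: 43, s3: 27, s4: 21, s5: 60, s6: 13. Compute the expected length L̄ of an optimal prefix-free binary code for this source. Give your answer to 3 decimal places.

2.480 bits/symbol

Probabilities are the counts divided by 198.
Repeatedly combine the two least-probable nodes; the expected code length is the sum of the merged weights.
merge 13/198 + 7/66 → 17/99
merge 3/22 + 17/99 → 61/198
merge 17/99 + 43/198 → 7/18
merge 10/33 + 61/198 → 11/18
merge 7/18 + 11/18 → 1
L = 17/99 + 61/198 + 7/18 + 11/18 + 1 = 491/198 ≈ 2.480 bits/symbol.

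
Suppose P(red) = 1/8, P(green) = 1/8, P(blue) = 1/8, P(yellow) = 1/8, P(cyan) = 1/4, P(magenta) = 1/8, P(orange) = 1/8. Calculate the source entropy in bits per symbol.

Each probability is a power of 1/2, so log₂(1/p) is an integer.
H = Σ p·log₂(1/p) = 1/8·3 + 1/8·3 + 1/8·3 + 1/8·3 + 1/4·2 + 1/8·3 + 1/8·3 = 2.75 bits.

2.75 bits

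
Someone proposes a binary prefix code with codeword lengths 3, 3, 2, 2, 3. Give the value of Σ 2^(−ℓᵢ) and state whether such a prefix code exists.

With common denominator 2^3 = 8: Σ 2^(−ℓᵢ) = 1/8 + 1/8 + 2/8 + 2/8 + 1/8 = 7/8 = 0.875.
Kraft's inequality requires Σ ≤ 1; here Σ = 0.875 ≤ 1, so such a prefix code exists.

0.875; yes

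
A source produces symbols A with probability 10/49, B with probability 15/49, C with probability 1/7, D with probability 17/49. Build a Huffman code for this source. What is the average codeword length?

Repeatedly combine the two least-probable nodes; the expected code length is the sum of the merged weights.
merge 1/7 + 10/49 → 17/49
merge 15/49 + 17/49 → 32/49
merge 17/49 + 32/49 → 1
L = 17/49 + 32/49 + 1 = 2 bits/symbol.

2 bits/symbol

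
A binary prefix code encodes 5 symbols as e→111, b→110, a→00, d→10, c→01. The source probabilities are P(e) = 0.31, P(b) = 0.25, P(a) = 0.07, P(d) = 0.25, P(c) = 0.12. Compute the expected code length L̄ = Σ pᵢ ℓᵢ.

2.56 bits/symbol

L̄ = Σ pᵢ·ℓᵢ = 0.31·3 + 0.25·3 + 0.07·2 + 0.25·2 + 0.12·2 = 2.56 bits/symbol.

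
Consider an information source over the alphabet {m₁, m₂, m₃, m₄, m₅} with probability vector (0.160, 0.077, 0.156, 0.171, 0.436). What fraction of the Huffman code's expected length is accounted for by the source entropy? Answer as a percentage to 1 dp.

Entropy H = −Σ p log₂ p ≈ 2.0838 bits.
Huffman merges: 77/1000+39/250→233/1000; 4/25+171/1000→331/1000; 233/1000+331/1000→141/250; 109/250+141/250→1. L = 266/125 ≈ 2.1280.
Efficiency = H/L = 2.0838/2.1280 = 97.9%.

97.9%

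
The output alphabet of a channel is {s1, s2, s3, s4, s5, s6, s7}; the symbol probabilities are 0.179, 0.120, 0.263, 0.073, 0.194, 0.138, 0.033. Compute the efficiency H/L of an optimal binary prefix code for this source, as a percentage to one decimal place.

98.5%

Entropy H = −Σ p log₂ p ≈ 2.6094 bits.
Huffman merges: 33/1000+73/1000→53/500; 53/500+3/25→113/500; 69/500+179/1000→317/1000; 97/500+113/500→21/50; 263/1000+317/1000→29/50; 21/50+29/50→1. L = 2649/1000 ≈ 2.6490.
Efficiency = H/L = 2.6094/2.6490 = 98.5%.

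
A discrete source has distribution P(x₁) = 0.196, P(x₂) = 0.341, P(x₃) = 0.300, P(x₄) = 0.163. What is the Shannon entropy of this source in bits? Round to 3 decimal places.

H = −Σ pᵢ log₂ pᵢ.
−0.196·log₂(0.196) = 0.4608
−0.341·log₂(0.341) = 0.5293
−0.300·log₂(0.300) = 0.5211
−0.163·log₂(0.163) = 0.4266
Sum ≈ 1.9378 → 1.938 bits.

1.938 bits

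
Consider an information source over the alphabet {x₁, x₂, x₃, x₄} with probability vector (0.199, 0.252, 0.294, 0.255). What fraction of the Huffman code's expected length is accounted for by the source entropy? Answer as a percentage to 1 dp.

Entropy H = −Σ p log₂ p ≈ 1.9866 bits.
Huffman merges: 199/1000+63/250→451/1000; 51/200+147/500→549/1000; 451/1000+549/1000→1. L = 2 ≈ 2.0000.
Efficiency = H/L = 1.9866/2.0000 = 99.3%.

99.3%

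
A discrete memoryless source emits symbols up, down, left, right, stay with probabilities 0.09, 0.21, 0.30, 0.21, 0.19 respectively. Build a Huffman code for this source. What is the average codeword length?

2.28 bits/symbol

Repeatedly combine the two least-probable nodes; the expected code length is the sum of the merged weights.
merge 9/100 + 19/100 → 7/25
merge 21/100 + 21/100 → 21/50
merge 7/25 + 3/10 → 29/50
merge 21/50 + 29/50 → 1
L = 7/25 + 21/50 + 29/50 + 1 = 57/25 = 2.28 bits/symbol.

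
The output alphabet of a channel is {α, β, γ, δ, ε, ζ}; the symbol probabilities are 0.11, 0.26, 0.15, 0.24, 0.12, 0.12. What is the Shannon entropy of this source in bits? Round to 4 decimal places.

2.4944 bits

H = −Σ pᵢ log₂ pᵢ.
−0.11·log₂(0.11) = 0.3503
−0.26·log₂(0.26) = 0.5053
−0.15·log₂(0.15) = 0.4105
−0.24·log₂(0.24) = 0.4941
−0.12·log₂(0.12) = 0.3671
−0.12·log₂(0.12) = 0.3671
Sum ≈ 2.4944 → 2.4944 bits.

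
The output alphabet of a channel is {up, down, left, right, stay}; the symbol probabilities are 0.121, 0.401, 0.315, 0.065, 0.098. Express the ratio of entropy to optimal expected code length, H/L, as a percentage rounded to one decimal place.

98.1%

Entropy H = −Σ p log₂ p ≈ 2.0070 bits.
Huffman merges: 13/200+49/500→163/1000; 121/1000+163/1000→71/250; 71/250+63/200→599/1000; 401/1000+599/1000→1. L = 1023/500 ≈ 2.0460.
Efficiency = H/L = 2.0070/2.0460 = 98.1%.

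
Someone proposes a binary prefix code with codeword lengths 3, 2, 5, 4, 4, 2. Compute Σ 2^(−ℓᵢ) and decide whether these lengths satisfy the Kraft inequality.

With common denominator 2^5 = 32: Σ 2^(−ℓᵢ) = 4/32 + 8/32 + 1/32 + 2/32 + 2/32 + 8/32 = 25/32 = 0.78125.
Kraft's inequality requires Σ ≤ 1; here Σ = 0.78125 ≤ 1, so such a prefix code exists.

0.78125; yes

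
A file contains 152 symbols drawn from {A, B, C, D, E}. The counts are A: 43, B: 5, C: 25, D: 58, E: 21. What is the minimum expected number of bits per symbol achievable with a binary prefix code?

Probabilities are the counts divided by 152.
Repeatedly combine the two least-probable nodes; the expected code length is the sum of the merged weights.
merge 5/152 + 21/152 → 13/76
merge 25/152 + 13/76 → 51/152
merge 43/152 + 51/152 → 47/76
merge 29/76 + 47/76 → 1
L = 13/76 + 51/152 + 47/76 + 1 = 17/8 = 2.125 bits/symbol.

2.125 bits/symbol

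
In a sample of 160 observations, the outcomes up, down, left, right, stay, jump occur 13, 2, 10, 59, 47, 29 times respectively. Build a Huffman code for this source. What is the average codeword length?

2.2 bits/symbol

Probabilities are the counts divided by 160.
Repeatedly combine the two least-probable nodes; the expected code length is the sum of the merged weights.
merge 1/80 + 1/16 → 3/40
merge 3/40 + 13/160 → 5/32
merge 5/32 + 29/160 → 27/80
merge 47/160 + 27/80 → 101/160
merge 59/160 + 101/160 → 1
L = 3/40 + 5/32 + 27/80 + 101/160 + 1 = 11/5 = 2.2 bits/symbol.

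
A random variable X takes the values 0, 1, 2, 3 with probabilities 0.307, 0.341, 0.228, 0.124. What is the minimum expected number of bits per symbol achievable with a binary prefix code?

2 bits/symbol

Repeatedly combine the two least-probable nodes; the expected code length is the sum of the merged weights.
merge 31/250 + 57/250 → 44/125
merge 307/1000 + 341/1000 → 81/125
merge 44/125 + 81/125 → 1
L = 44/125 + 81/125 + 1 = 2 bits/symbol.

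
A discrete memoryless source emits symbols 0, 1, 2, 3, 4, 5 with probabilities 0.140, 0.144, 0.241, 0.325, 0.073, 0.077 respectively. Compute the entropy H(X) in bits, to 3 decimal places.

H = −Σ pᵢ log₂ pᵢ.
−0.140·log₂(0.140) = 0.3971
−0.144·log₂(0.144) = 0.4026
−0.241·log₂(0.241) = 0.4947
−0.325·log₂(0.325) = 0.5270
−0.073·log₂(0.073) = 0.2756
−0.077·log₂(0.077) = 0.2848
Sum ≈ 2.3819 → 2.382 bits.

2.382 bits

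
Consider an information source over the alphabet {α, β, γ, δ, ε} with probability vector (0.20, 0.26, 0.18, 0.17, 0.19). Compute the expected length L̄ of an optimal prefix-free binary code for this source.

Repeatedly combine the two least-probable nodes; the expected code length is the sum of the merged weights.
merge 17/100 + 9/50 → 7/20
merge 19/100 + 1/5 → 39/100
merge 13/50 + 7/20 → 61/100
merge 39/100 + 61/100 → 1
L = 7/20 + 39/100 + 61/100 + 1 = 47/20 = 2.35 bits/symbol.

2.35 bits/symbol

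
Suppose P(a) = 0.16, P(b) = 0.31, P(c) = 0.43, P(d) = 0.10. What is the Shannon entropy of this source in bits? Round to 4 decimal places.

H = −Σ pᵢ log₂ pᵢ.
−0.16·log₂(0.16) = 0.4230
−0.31·log₂(0.31) = 0.5238
−0.43·log₂(0.43) = 0.5236
−0.10·log₂(0.10) = 0.3322
Sum ≈ 1.8026 → 1.8026 bits.

1.8026 bits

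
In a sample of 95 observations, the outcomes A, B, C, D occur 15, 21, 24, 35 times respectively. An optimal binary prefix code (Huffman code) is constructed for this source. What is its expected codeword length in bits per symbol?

2 bits/symbol

Probabilities are the counts divided by 95.
Repeatedly combine the two least-probable nodes; the expected code length is the sum of the merged weights.
merge 3/19 + 21/95 → 36/95
merge 24/95 + 7/19 → 59/95
merge 36/95 + 59/95 → 1
L = 36/95 + 59/95 + 1 = 2 bits/symbol.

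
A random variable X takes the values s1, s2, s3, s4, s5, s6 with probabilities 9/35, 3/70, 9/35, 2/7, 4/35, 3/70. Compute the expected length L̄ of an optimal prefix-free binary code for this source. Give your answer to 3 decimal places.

Repeatedly combine the two least-probable nodes; the expected code length is the sum of the merged weights.
merge 3/70 + 3/70 → 3/35
merge 3/35 + 4/35 → 1/5
merge 1/5 + 9/35 → 16/35
merge 9/35 + 2/7 → 19/35
merge 16/35 + 19/35 → 1
L = 3/35 + 1/5 + 16/35 + 19/35 + 1 = 16/7 ≈ 2.286 bits/symbol.

2.286 bits/symbol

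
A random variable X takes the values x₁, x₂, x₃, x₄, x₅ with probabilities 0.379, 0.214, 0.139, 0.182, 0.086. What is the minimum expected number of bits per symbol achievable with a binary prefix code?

2.225 bits/symbol

Repeatedly combine the two least-probable nodes; the expected code length is the sum of the merged weights.
merge 43/500 + 139/1000 → 9/40
merge 91/500 + 107/500 → 99/250
merge 9/40 + 379/1000 → 151/250
merge 99/250 + 151/250 → 1
L = 9/40 + 99/250 + 151/250 + 1 = 89/40 = 2.225 bits/symbol.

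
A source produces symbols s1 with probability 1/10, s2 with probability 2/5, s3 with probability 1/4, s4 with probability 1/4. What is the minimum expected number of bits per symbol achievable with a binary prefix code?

Repeatedly combine the two least-probable nodes; the expected code length is the sum of the merged weights.
merge 1/10 + 1/4 → 7/20
merge 1/4 + 7/20 → 3/5
merge 2/5 + 3/5 → 1
L = 7/20 + 3/5 + 1 = 39/20 = 1.95 bits/symbol.

1.95 bits/symbol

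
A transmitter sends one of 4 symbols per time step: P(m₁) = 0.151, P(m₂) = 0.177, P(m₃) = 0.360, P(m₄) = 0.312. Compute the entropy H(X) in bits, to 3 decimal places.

1.909 bits

H = −Σ pᵢ log₂ pᵢ.
−0.151·log₂(0.151) = 0.4118
−0.177·log₂(0.177) = 0.4422
−0.360·log₂(0.360) = 0.5306
−0.312·log₂(0.312) = 0.5243
Sum ≈ 1.9089 → 1.909 bits.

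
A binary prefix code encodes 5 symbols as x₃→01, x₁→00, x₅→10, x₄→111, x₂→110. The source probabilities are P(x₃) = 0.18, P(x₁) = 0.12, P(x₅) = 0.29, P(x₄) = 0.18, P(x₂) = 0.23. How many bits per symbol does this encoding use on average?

L̄ = Σ pᵢ·ℓᵢ = 0.18·2 + 0.12·2 + 0.29·2 + 0.18·3 + 0.23·3 = 2.41 bits/symbol.

2.41 bits/symbol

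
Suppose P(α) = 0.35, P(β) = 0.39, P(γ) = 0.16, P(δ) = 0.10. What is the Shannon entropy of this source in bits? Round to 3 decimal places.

H = −Σ pᵢ log₂ pᵢ.
−0.35·log₂(0.35) = 0.5301
−0.39·log₂(0.39) = 0.5298
−0.16·log₂(0.16) = 0.4230
−0.10·log₂(0.10) = 0.3322
Sum ≈ 1.8151 → 1.815 bits.

1.815 bits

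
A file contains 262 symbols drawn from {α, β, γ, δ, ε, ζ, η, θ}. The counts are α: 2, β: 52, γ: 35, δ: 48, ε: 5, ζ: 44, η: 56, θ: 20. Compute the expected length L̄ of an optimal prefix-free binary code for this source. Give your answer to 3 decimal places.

2.718 bits/symbol

Probabilities are the counts divided by 262.
Repeatedly combine the two least-probable nodes; the expected code length is the sum of the merged weights.
merge 1/131 + 5/262 → 7/262
merge 7/262 + 10/131 → 27/262
merge 27/262 + 35/262 → 31/131
merge 22/131 + 24/131 → 46/131
merge 26/131 + 28/131 → 54/131
merge 31/131 + 46/131 → 77/131
merge 54/131 + 77/131 → 1
L = 7/262 + 27/262 + 31/131 + 46/131 + 54/131 + 77/131 + 1 = 356/131 ≈ 2.718 bits/symbol.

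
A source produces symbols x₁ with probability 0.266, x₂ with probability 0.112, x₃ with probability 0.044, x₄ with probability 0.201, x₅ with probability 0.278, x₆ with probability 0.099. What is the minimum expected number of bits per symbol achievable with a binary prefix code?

2.398 bits/symbol

Repeatedly combine the two least-probable nodes; the expected code length is the sum of the merged weights.
merge 11/250 + 99/1000 → 143/1000
merge 14/125 + 143/1000 → 51/200
merge 201/1000 + 51/200 → 57/125
merge 133/500 + 139/500 → 68/125
merge 57/125 + 68/125 → 1
L = 143/1000 + 51/200 + 57/125 + 68/125 + 1 = 1199/500 = 2.398 bits/symbol.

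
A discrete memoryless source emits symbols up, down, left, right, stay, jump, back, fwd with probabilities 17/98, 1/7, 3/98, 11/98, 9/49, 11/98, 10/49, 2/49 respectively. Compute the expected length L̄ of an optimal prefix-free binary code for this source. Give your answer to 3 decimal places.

Repeatedly combine the two least-probable nodes; the expected code length is the sum of the merged weights.
merge 3/98 + 2/49 → 1/14
merge 1/14 + 11/98 → 9/49
merge 11/98 + 1/7 → 25/98
merge 17/98 + 9/49 → 5/14
merge 9/49 + 10/49 → 19/49
merge 25/98 + 5/14 → 30/49
merge 19/49 + 30/49 → 1
L = 1/14 + 9/49 + 25/98 + 5/14 + 19/49 + 30/49 + 1 = 281/98 ≈ 2.867 bits/symbol.

2.867 bits/symbol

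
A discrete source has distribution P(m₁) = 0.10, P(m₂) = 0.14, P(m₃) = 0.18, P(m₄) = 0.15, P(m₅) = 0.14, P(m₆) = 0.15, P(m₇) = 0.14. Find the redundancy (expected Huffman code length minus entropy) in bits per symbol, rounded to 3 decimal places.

Entropy H = −Σ p log₂ p ≈ 2.7899 bits.
Huffman merges: 1/10+7/50→6/25; 7/50+7/50→7/25; 3/20+3/20→3/10; 9/50+6/25→21/50; 7/25+3/10→29/50; 21/50+29/50→1. L = 141/50 ≈ 2.8200.
L − H = 2.8200 − 2.7899 = 0.030 bits.

0.030 bits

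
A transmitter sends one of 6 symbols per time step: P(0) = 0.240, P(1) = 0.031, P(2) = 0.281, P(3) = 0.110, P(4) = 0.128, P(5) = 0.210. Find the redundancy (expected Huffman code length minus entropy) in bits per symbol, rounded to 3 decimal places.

Entropy H = −Σ p log₂ p ≈ 2.3668 bits.
Huffman merges: 31/1000+11/100→141/1000; 16/125+141/1000→269/1000; 21/100+6/25→9/20; 269/1000+281/1000→11/20; 9/20+11/20→1. L = 241/100 ≈ 2.4100.
L − H = 2.4100 − 2.3668 = 0.043 bits.

0.043 bits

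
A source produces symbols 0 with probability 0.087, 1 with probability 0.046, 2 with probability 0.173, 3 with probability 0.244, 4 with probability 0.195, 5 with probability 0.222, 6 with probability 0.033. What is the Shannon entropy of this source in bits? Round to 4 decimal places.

H = −Σ pᵢ log₂ pᵢ.
−0.087·log₂(0.087) = 0.3065
−0.046·log₂(0.046) = 0.2043
−0.173·log₂(0.173) = 0.4379
−0.244·log₂(0.244) = 0.4966
−0.195·log₂(0.195) = 0.4599
−0.222·log₂(0.222) = 0.4820
−0.033·log₂(0.033) = 0.1624
Sum ≈ 2.5496 → 2.5496 bits.

2.5496 bits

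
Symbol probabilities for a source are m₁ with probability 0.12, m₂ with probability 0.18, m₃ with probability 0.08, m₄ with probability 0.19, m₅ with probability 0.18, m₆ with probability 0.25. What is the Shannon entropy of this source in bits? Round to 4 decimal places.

H = −Σ pᵢ log₂ pᵢ.
−0.12·log₂(0.12) = 0.3671
−0.18·log₂(0.18) = 0.4453
−0.08·log₂(0.08) = 0.2915
−0.19·log₂(0.19) = 0.4552
−0.18·log₂(0.18) = 0.4453
−0.25·log₂(0.25) = 0.5000
Sum ≈ 2.5044 → 2.5044 bits.

2.5044 bits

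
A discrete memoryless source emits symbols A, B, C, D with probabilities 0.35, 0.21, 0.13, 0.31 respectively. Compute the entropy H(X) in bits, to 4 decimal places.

1.9094 bits

H = −Σ pᵢ log₂ pᵢ.
−0.35·log₂(0.35) = 0.5301
−0.21·log₂(0.21) = 0.4728
−0.13·log₂(0.13) = 0.3826
−0.31·log₂(0.31) = 0.5238
Sum ≈ 1.9094 → 1.9094 bits.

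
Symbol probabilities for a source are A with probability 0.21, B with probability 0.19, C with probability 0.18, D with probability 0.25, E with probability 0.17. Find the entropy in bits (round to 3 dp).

H = −Σ pᵢ log₂ pᵢ.
−0.21·log₂(0.21) = 0.4728
−0.19·log₂(0.19) = 0.4552
−0.18·log₂(0.18) = 0.4453
−0.25·log₂(0.25) = 0.5000
−0.17·log₂(0.17) = 0.4346
Sum ≈ 2.3079 → 2.308 bits.

2.308 bits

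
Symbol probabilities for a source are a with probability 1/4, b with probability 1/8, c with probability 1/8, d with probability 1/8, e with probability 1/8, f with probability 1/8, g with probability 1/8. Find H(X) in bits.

Each probability is a power of 1/2, so log₂(1/p) is an integer.
H = Σ p·log₂(1/p) = 1/4·2 + 1/8·3 + 1/8·3 + 1/8·3 + 1/8·3 + 1/8·3 + 1/8·3 = 2.75 bits.

2.75 bits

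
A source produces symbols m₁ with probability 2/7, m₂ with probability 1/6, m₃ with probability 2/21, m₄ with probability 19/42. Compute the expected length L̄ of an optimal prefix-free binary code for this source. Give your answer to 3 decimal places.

Repeatedly combine the two least-probable nodes; the expected code length is the sum of the merged weights.
merge 2/21 + 1/6 → 11/42
merge 11/42 + 2/7 → 23/42
merge 19/42 + 23/42 → 1
L = 11/42 + 23/42 + 1 = 38/21 ≈ 1.810 bits/symbol.

1.810 bits/symbol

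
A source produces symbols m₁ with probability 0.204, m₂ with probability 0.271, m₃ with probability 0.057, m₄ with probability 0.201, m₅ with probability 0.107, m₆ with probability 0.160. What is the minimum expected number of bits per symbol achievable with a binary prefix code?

Repeatedly combine the two least-probable nodes; the expected code length is the sum of the merged weights.
merge 57/1000 + 107/1000 → 41/250
merge 4/25 + 41/250 → 81/250
merge 201/1000 + 51/250 → 81/200
merge 271/1000 + 81/250 → 119/200
merge 81/200 + 119/200 → 1
L = 41/250 + 81/250 + 81/200 + 119/200 + 1 = 311/125 = 2.488 bits/symbol.

2.488 bits/symbol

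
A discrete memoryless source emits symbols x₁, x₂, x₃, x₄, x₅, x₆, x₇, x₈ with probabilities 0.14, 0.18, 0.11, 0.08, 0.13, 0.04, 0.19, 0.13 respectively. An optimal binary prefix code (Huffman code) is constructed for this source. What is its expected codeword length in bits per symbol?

Repeatedly combine the two least-probable nodes; the expected code length is the sum of the merged weights.
merge 1/25 + 2/25 → 3/25
merge 11/100 + 3/25 → 23/100
merge 13/100 + 13/100 → 13/50
merge 7/50 + 9/50 → 8/25
merge 19/100 + 23/100 → 21/50
merge 13/50 + 8/25 → 29/50
merge 21/50 + 29/50 → 1
L = 3/25 + 23/100 + 13/50 + 8/25 + 21/50 + 29/50 + 1 = 293/100 = 2.93 bits/symbol.

2.93 bits/symbol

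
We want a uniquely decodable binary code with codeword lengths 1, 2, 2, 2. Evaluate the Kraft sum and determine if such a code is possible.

With common denominator 2^2 = 4: Σ 2^(−ℓᵢ) = 2/4 + 1/4 + 1/4 + 1/4 = 5/4 = 1.25.
Kraft's inequality requires Σ ≤ 1; here Σ = 1.25 > 1, so no such prefix code exists.

1.25; no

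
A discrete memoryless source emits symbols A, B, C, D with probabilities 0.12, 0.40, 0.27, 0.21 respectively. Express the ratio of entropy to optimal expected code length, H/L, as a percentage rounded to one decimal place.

Entropy H = −Σ p log₂ p ≈ 1.8787 bits.
Huffman merges: 3/25+21/100→33/100; 27/100+33/100→3/5; 2/5+3/5→1. L = 193/100 ≈ 1.9300.
Efficiency = H/L = 1.8787/1.9300 = 97.3%.

97.3%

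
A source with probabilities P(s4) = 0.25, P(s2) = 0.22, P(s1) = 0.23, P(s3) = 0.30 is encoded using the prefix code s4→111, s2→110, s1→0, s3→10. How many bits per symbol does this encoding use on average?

L̄ = Σ pᵢ·ℓᵢ = 0.25·3 + 0.22·3 + 0.23·1 + 0.30·2 = 2.24 bits/symbol.

2.24 bits/symbol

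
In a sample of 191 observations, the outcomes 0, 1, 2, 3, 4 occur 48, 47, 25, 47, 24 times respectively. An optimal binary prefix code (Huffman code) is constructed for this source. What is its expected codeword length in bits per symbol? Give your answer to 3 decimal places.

2.257 bits/symbol

Probabilities are the counts divided by 191.
Repeatedly combine the two least-probable nodes; the expected code length is the sum of the merged weights.
merge 24/191 + 25/191 → 49/191
merge 47/191 + 47/191 → 94/191
merge 48/191 + 49/191 → 97/191
merge 94/191 + 97/191 → 1
L = 49/191 + 94/191 + 97/191 + 1 = 431/191 ≈ 2.257 bits/symbol.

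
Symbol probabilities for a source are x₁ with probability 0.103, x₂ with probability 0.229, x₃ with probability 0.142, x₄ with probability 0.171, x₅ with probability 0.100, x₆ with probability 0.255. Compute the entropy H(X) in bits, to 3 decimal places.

H = −Σ pᵢ log₂ pᵢ.
−0.103·log₂(0.103) = 0.3378
−0.229·log₂(0.229) = 0.4870
−0.142·log₂(0.142) = 0.3999
−0.171·log₂(0.171) = 0.4357
−0.100·log₂(0.100) = 0.3322
−0.255·log₂(0.255) = 0.5027
Sum ≈ 2.4952 → 2.495 bits.

2.495 bits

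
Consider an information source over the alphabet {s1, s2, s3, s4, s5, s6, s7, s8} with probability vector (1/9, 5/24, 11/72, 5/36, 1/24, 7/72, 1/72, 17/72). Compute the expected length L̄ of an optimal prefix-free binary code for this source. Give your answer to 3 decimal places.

2.764 bits/symbol

Repeatedly combine the two least-probable nodes; the expected code length is the sum of the merged weights.
merge 1/72 + 1/24 → 1/18
merge 1/18 + 7/72 → 11/72
merge 1/9 + 5/36 → 1/4
merge 11/72 + 11/72 → 11/36
merge 5/24 + 17/72 → 4/9
merge 1/4 + 11/36 → 5/9
merge 4/9 + 5/9 → 1
L = 1/18 + 11/72 + 1/4 + 11/36 + 4/9 + 5/9 + 1 = 199/72 ≈ 2.764 bits/symbol.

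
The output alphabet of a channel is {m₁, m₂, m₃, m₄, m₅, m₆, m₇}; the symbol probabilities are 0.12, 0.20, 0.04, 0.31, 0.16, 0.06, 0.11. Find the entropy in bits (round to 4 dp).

H = −Σ pᵢ log₂ pᵢ.
−0.12·log₂(0.12) = 0.3671
−0.20·log₂(0.20) = 0.4644
−0.04·log₂(0.04) = 0.1858
−0.31·log₂(0.31) = 0.5238
−0.16·log₂(0.16) = 0.4230
−0.06·log₂(0.06) = 0.2435
−0.11·log₂(0.11) = 0.3503
Sum ≈ 2.5578 → 2.5578 bits.

2.5578 bits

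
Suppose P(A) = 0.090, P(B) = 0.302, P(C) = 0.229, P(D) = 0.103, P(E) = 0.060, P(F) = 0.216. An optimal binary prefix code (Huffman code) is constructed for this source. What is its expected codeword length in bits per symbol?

Repeatedly combine the two least-probable nodes; the expected code length is the sum of the merged weights.
merge 3/50 + 9/100 → 3/20
merge 103/1000 + 3/20 → 253/1000
merge 27/125 + 229/1000 → 89/200
merge 253/1000 + 151/500 → 111/200
merge 89/200 + 111/200 → 1
L = 3/20 + 253/1000 + 89/200 + 111/200 + 1 = 2403/1000 = 2.403 bits/symbol.

2.403 bits/symbol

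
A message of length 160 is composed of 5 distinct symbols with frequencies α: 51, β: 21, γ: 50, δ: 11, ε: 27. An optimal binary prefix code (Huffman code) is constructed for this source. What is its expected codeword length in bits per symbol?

2.2 bits/symbol

Probabilities are the counts divided by 160.
Repeatedly combine the two least-probable nodes; the expected code length is the sum of the merged weights.
merge 11/160 + 21/160 → 1/5
merge 27/160 + 1/5 → 59/160
merge 5/16 + 51/160 → 101/160
merge 59/160 + 101/160 → 1
L = 1/5 + 59/160 + 101/160 + 1 = 11/5 = 2.2 bits/symbol.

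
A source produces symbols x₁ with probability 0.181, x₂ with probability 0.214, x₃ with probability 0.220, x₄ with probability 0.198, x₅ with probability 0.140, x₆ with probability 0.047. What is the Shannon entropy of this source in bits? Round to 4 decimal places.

2.4700 bits

H = −Σ pᵢ log₂ pᵢ.
−0.181·log₂(0.181) = 0.4463
−0.214·log₂(0.214) = 0.4760
−0.220·log₂(0.220) = 0.4806
−0.198·log₂(0.198) = 0.4626
−0.140·log₂(0.140) = 0.3971
−0.047·log₂(0.047) = 0.2073
Sum ≈ 2.4700 → 2.4700 bits.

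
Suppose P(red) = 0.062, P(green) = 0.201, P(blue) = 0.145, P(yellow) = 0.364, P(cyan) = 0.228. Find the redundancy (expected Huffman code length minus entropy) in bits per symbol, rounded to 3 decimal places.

0.072 bits

Entropy H = −Σ p log₂ p ≈ 2.1349 bits.
Huffman merges: 31/500+29/200→207/1000; 201/1000+207/1000→51/125; 57/250+91/250→74/125; 51/125+74/125→1. L = 2207/1000 ≈ 2.2070.
L − H = 2.2070 − 2.1349 = 0.072 bits.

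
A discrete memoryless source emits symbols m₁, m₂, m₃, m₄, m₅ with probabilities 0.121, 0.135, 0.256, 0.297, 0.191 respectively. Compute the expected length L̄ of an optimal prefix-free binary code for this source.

2.256 bits/symbol

Repeatedly combine the two least-probable nodes; the expected code length is the sum of the merged weights.
merge 121/1000 + 27/200 → 32/125
merge 191/1000 + 32/125 → 447/1000
merge 32/125 + 297/1000 → 553/1000
merge 447/1000 + 553/1000 → 1
L = 32/125 + 447/1000 + 553/1000 + 1 = 282/125 = 2.256 bits/symbol.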